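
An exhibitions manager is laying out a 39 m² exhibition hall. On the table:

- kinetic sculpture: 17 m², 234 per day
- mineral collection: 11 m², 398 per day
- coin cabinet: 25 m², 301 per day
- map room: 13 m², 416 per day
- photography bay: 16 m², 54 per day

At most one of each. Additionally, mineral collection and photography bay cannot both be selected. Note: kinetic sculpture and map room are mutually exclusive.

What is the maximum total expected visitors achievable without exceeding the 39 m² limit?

Taking mineral collection + map room: 24 m² used, 814 in expected visitors.

814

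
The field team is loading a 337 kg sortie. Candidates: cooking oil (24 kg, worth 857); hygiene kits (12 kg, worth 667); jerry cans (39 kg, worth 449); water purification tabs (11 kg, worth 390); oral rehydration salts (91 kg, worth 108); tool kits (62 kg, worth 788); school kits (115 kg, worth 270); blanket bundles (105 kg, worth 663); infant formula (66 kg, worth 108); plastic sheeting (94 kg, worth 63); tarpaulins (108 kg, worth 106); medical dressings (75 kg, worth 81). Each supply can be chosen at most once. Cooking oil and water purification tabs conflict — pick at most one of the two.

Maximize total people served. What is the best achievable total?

3532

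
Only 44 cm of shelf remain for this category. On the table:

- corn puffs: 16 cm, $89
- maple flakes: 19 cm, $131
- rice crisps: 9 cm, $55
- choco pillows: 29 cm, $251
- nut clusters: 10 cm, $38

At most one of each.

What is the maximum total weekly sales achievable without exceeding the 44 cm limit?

Taking rice crisps + choco pillows: 38 cm used, 306 in weekly sales.
That's the maximum — no swap from here does better than 306.

306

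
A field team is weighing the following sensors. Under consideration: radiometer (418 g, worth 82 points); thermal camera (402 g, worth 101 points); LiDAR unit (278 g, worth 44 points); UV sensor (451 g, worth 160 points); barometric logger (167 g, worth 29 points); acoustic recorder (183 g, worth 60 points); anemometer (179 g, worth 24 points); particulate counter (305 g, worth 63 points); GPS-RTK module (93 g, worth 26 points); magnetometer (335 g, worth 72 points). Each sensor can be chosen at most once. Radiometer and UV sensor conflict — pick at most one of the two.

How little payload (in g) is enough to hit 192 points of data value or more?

Look for the lowest-payload combination reaching 192.
Taking UV sensor + acoustic recorder gives 220 (≥ 192) for 634 g.
Below 634 g the best achievable stays under 192.

634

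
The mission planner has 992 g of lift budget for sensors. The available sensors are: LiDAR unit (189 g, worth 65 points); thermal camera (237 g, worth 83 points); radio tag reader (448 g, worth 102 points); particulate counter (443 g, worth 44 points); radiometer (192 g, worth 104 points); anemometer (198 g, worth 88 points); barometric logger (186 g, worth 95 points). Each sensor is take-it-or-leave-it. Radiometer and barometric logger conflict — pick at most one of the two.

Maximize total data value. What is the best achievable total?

340

Density check — radiometer 0.54, barometric logger 0.51, anemometer 0.44 are the best per g.
Best packing: LiDAR unit + thermal camera + radiometer + anemometer — 816 g, 340 total.
Every other selection either busts 992 g or breaks a pairing rule or fails to beat 340.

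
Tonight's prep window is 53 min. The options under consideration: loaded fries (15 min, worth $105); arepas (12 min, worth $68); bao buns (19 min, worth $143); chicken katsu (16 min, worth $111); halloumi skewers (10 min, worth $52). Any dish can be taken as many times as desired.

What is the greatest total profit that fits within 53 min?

391

Loaded fries + 2×bao buns uses 53 of the 53 min and totals 391.
Nothing else within 53 min beats 391.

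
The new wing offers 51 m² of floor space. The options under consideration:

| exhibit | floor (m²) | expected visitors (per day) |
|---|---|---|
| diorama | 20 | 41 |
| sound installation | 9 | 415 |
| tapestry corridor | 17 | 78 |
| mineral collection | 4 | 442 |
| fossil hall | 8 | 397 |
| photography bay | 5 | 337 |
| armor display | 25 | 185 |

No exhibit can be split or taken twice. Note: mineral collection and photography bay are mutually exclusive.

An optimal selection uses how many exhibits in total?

4

Best achievable expected visitors is 1439.
sound installation + mineral collection + fossil hall + armor display hits 1439 at 46 m².
Every optimal selection uses 4 exhibits.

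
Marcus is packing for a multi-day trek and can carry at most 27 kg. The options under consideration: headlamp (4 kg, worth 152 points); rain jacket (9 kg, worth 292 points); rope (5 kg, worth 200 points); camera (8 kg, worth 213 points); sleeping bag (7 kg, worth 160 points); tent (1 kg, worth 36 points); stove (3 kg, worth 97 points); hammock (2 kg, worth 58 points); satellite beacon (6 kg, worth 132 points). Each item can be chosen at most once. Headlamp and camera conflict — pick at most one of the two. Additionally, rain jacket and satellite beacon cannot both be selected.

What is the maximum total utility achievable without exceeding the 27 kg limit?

862

Density check — rope 40.00, headlamp 38.00, tent 36.00 are the best per kg.
Greedy by ratio would take headlamp + rain jacket + rope + tent + stove + hammock: 24 kg used, total 835.
Dropping tent and stove frees 4 kg; slotting in sleeping bag (7 kg) lifts the total to 862 at 27 kg.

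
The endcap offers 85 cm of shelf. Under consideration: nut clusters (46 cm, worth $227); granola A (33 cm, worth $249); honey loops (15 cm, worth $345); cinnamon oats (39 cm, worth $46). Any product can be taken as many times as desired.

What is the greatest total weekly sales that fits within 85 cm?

1725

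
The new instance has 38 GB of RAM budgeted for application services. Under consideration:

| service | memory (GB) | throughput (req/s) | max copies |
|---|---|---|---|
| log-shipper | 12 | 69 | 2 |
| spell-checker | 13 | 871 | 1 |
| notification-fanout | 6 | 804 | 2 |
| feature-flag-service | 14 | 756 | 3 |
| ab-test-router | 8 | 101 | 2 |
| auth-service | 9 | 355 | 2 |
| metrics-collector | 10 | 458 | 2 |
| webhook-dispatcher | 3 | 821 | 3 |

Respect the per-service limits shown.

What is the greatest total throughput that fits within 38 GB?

4942

Density check — webhook-dispatcher 273.67, notification-fanout 134.00, spell-checker 67.00 are the best per GB.
Best packing: spell-checker + 2×notification-fanout + 3×webhook-dispatcher — 34 GB, 4942 total.
No other feasible combination exceeds 4942.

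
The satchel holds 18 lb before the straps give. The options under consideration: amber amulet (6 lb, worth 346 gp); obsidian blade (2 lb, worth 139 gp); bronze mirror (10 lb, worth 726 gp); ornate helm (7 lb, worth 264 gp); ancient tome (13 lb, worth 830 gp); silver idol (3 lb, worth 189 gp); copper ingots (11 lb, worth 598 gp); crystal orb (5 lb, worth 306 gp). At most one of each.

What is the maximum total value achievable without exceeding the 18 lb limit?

1221

Taking the top-ratio items first gives obsidian blade + bronze mirror + silver idol for 1054 (15 lb).
Dropping obsidian blade frees 2 lb; slotting in crystal orb (5 lb) lifts the total to 1221 at 18 lb.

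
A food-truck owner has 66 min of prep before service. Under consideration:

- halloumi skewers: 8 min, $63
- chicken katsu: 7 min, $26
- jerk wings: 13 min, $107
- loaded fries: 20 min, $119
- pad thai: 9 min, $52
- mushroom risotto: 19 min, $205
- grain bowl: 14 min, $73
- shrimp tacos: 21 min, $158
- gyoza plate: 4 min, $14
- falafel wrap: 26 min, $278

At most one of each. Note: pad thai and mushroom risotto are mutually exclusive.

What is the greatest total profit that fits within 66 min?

The ratio ordering already packs tightly: halloumi skewers + jerk wings + mushroom risotto + falafel wrap, 66 min, 653.
The closest alternative, mushroom risotto + shrimp tacos + falafel wrap, reaches only 641.

653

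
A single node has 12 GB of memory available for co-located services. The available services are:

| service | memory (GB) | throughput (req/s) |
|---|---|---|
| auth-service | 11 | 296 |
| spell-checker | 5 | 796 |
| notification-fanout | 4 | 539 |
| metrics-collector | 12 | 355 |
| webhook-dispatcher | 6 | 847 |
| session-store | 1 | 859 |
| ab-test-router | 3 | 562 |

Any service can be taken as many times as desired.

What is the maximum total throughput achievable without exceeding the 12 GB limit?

10308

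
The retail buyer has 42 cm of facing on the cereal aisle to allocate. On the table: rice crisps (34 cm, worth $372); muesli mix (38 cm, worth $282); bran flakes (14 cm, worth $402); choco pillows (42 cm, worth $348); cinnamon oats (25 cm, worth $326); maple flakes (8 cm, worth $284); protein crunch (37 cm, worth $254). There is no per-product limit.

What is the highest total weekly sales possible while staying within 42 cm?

Ranking by ratio (weekly sales/cm): maple flakes 35.50, bran flakes 28.71, cinnamon oats 13.04.
The ratio ordering already packs tightly: 5×maple flakes, 40 cm, 1420.
Nothing else within 42 cm beats 1420.

1420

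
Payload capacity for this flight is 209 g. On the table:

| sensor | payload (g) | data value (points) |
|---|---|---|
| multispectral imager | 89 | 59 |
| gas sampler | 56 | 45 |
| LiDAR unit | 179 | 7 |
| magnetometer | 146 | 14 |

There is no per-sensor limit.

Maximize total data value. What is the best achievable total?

149

A density-first pass picks 3×gas sampler — 135 at 168 g.
The 56 g tied up in gas sampler is better spent on multispectral imager — total rises to 149 (201 g).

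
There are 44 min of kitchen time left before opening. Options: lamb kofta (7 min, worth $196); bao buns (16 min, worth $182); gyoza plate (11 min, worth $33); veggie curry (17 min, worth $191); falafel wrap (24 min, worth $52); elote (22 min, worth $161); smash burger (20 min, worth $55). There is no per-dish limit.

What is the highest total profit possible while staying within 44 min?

1176

Density check — lamb kofta 28.00, bao buns 11.38, veggie curry 11.24 are the best per min.
The ratio ordering already packs tightly: 6×lamb kofta, 42 min, 1176.
No other feasible combination exceeds 1176.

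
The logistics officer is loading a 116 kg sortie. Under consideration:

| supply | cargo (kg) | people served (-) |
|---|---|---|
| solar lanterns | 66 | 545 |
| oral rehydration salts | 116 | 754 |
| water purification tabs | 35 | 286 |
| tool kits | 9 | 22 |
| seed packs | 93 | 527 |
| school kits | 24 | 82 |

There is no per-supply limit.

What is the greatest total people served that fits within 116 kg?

Greedy by ratio would take solar lanterns + water purification tabs + tool kits: 110 kg used, total 853.
The 66 kg tied up in solar lanterns is better spent on 2×water purification tabs — total rises to 880 (114 kg).

880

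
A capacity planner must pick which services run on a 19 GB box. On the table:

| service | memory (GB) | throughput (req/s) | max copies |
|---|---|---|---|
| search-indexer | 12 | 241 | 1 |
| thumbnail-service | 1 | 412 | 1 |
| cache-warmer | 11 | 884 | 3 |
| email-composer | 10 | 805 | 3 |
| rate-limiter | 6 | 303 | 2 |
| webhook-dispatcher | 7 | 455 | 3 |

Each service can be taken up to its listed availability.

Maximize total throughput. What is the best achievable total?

1751

Filling by ratio: thumbnail-service + email-composer + webhook-dispatcher for 1672, with 1 GB left unused.
The 10 GB tied up in email-composer is better spent on cache-warmer — total rises to 1751 (19 GB).
No other feasible combination exceeds 1751.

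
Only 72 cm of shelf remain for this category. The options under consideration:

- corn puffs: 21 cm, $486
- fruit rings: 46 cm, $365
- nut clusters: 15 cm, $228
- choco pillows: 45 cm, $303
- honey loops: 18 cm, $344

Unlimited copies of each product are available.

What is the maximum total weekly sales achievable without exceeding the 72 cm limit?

The ratio ordering already packs tightly: 3×corn puffs, 63 cm, 1458.
Nothing else within 72 cm beats 1458.

1458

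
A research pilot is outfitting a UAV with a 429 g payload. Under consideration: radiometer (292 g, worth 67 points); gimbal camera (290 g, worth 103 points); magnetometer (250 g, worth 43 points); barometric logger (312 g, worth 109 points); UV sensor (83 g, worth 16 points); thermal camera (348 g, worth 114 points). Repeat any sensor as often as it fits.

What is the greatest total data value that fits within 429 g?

125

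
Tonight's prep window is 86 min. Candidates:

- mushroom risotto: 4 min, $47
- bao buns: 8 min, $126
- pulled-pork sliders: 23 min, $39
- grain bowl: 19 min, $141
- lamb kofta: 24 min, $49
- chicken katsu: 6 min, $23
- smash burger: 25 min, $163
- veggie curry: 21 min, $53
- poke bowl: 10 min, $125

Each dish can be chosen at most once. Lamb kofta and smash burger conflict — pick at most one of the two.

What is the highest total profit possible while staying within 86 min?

By profit per min: bao buns 15.75, poke bowl 12.50, mushroom risotto 11.75 lead.
Best packing: mushroom risotto + bao buns + grain bowl + chicken katsu + smash burger + poke bowl — 72 min, 625 total.

625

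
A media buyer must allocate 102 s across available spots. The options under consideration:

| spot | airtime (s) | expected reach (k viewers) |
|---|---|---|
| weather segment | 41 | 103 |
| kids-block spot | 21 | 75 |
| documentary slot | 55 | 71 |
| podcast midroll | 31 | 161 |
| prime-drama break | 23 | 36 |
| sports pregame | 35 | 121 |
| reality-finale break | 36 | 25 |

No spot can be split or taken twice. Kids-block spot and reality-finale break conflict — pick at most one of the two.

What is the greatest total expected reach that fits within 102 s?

357

Taking kids-block spot + podcast midroll + sports pregame: 87 s used, 357 in expected reach.
That's the maximum — no feasible swap from here does better than 357.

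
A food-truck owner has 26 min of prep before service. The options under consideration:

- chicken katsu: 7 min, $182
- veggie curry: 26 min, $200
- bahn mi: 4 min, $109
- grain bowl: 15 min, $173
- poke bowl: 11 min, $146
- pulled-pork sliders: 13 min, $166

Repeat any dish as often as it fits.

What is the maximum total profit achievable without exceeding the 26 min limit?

691

By profit per min: bahn mi 27.25, chicken katsu 26.00, poke bowl 13.27, pulled-pork sliders 12.77 lead.
A density-first pass picks 6×bahn mi — 654 at 24 min.
Replace 3×bahn mi with 2×chicken katsu: the trade gains 37 net, giving 691 at 26 min.
No other feasible combination exceeds 691.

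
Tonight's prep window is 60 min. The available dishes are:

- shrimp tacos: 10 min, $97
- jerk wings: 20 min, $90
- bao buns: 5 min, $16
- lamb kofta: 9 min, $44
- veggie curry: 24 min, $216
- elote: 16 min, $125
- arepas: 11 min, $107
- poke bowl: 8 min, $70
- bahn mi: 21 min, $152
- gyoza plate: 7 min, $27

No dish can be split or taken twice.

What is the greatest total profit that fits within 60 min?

518

Taking the top-ratio dishes first gives shrimp tacos + veggie curry + arepas + poke bowl + gyoza plate for 517 (60 min).
Dropping shrimp tacos and gyoza plate frees 17 min; slotting in elote (16 min) lifts the total to 518 at 59 min.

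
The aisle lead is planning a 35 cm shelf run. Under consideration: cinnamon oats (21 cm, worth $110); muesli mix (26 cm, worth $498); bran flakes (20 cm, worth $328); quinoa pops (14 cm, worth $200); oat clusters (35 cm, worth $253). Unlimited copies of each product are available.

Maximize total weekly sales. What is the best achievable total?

A density-first pass picks muesli mix — 498 at 26 cm.
Replace muesli mix with bran flakes + quinoa pops: the trade gains 30 net, giving 528 at 34 cm.
No other feasible combination exceeds 528.

528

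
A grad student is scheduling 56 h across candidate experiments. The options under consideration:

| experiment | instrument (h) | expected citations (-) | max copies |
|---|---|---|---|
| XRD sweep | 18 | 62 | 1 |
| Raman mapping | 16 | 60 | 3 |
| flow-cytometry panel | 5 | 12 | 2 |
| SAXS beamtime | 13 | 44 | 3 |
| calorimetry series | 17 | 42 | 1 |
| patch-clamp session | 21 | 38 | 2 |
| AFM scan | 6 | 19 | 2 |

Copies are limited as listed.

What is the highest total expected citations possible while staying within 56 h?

201

Filling by ratio: 3×Raman mapping + AFM scan for 199, with 2 h left unused.
Replace Raman mapping with XRD sweep: the trade gains 2 net, giving 201 at 56 h.
No other feasible combination exceeds 201.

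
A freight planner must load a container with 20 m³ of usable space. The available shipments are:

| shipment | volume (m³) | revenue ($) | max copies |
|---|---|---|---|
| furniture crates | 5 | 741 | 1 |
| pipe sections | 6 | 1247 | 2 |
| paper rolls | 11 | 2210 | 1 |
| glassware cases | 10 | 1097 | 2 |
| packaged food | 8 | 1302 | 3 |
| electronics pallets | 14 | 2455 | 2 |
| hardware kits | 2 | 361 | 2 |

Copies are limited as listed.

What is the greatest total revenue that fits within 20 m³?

3818

By revenue per m³: pipe sections 207.83, paper rolls 200.91, hardware kits 180.50, electronics pallets 175.36 lead.
The ratio heuristic lands on 2×pipe sections + 2×hardware kits (3216) but leaves 4 m³ idle.
The 8 m³ tied up in pipe sections and hardware kits is better spent on paper rolls — total rises to 3818 (19 m³).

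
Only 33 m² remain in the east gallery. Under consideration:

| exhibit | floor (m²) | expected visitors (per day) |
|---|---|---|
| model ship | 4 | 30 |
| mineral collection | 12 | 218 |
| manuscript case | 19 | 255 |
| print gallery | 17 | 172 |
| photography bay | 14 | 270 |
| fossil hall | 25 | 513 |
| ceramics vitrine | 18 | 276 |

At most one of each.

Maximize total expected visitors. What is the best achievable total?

Greedy by ratio would take model ship + fossil hall: 29 m² used, total 543.
Replace model ship and fossil hall with photography bay + ceramics vitrine: the trade gains 3 net, giving 546 at 32 m².

546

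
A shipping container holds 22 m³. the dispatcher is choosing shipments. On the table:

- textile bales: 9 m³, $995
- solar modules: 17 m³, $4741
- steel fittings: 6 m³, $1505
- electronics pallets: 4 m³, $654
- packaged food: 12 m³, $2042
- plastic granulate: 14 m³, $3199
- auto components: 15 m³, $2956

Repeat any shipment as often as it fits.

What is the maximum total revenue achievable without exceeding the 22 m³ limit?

5395

By revenue per m³: solar modules 278.88, steel fittings 250.83, plastic granulate 228.50 lead.
Best packing: solar modules + electronics pallets — 21 m³, 5395 total.
That's the maximum — no swap from here does better than 5395.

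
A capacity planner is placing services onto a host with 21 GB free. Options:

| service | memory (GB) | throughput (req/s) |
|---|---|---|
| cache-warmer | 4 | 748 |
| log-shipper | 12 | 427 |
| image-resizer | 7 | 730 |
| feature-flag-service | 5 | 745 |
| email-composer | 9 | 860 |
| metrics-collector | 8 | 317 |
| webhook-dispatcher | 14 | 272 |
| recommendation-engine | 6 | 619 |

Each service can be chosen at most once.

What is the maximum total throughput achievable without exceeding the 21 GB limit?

2353

Ranking by ratio (throughput/GB): cache-warmer 187.00, feature-flag-service 149.00, image-resizer 104.29, recommendation-engine 103.17.
Taking the top-ratio services first gives cache-warmer + image-resizer + feature-flag-service for 2223 (16 GB).
Replace image-resizer with email-composer: the trade gains 130 net, giving 2353 at 18 GB.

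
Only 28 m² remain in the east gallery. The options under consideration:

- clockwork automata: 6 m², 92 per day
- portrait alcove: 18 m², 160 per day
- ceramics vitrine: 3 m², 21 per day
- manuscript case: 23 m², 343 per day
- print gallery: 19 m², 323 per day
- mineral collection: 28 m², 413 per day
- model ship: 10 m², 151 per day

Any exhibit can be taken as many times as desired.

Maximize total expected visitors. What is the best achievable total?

By expected visitors per m²: print gallery 17.00, clockwork automata 15.33, model ship 15.10, manuscript case 14.91 lead.
The ratio ordering already packs tightly: clockwork automata + ceramics vitrine + print gallery, 28 m², 436.
That's the maximum — no swap from here does better than 436.

436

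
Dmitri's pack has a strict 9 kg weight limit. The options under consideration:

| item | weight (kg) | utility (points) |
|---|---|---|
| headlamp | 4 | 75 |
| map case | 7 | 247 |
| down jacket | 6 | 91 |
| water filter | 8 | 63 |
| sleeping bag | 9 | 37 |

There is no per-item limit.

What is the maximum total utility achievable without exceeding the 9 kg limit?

247

By utility per kg: map case 35.29, headlamp 18.75, down jacket 15.17, water filter 7.88 lead.
Best packing: map case — 7 kg, 247 total.
No other feasible combination exceeds 247.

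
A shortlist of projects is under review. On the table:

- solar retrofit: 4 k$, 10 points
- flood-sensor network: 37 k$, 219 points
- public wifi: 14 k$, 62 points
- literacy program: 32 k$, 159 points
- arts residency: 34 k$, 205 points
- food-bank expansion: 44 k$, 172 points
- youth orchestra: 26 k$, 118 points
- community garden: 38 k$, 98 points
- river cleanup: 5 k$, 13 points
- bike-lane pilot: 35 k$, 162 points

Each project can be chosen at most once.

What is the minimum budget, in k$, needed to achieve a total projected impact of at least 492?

89

Look for the lowest-budget combination reaching 492.
solar retrofit + flood-sensor network + public wifi + arts residency: 496 projected impact at 89 k$.
Any bundle with less than 89 k$ falls short of 492.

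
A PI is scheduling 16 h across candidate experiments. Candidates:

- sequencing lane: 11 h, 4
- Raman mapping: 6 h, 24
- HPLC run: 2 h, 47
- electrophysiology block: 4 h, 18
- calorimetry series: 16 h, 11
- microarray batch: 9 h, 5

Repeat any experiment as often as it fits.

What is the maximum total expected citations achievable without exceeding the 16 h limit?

376

Best packing: 8×HPLC run — 16 h, 376 total.
No other feasible combination exceeds 376.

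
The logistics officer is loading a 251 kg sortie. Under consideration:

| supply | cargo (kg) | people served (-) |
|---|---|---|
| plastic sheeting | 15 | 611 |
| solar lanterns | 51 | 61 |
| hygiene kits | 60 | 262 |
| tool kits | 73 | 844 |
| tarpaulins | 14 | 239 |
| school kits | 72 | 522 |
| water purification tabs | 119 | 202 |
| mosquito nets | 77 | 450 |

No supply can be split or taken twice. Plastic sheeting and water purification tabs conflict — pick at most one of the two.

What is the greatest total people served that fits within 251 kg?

Best packing: plastic sheeting + tool kits + tarpaulins + school kits + mosquito nets — 251 kg, 2666 total.
Runner-up plastic sheeting + hygiene kits + tool kits + tarpaulins + school kits tops out at 2478.

2666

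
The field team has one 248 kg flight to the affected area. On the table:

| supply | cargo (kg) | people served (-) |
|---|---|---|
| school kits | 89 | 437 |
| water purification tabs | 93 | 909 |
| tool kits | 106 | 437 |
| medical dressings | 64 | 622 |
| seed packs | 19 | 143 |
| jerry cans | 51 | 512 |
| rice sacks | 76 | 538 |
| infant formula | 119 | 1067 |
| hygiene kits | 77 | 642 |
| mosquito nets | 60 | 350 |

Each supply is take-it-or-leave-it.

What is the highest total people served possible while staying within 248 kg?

The ratio heuristic lands on water purification tabs + medical dressings + seed packs + jerry cans (2186) but leaves 21 kg idle.
Reworking the packing: jerry cans + infant formula + hygiene kits uses 247 kg and improves the total to 2221.
The spare 1 kg is too small for any remaining supply, and no exchange beats 2221.

2221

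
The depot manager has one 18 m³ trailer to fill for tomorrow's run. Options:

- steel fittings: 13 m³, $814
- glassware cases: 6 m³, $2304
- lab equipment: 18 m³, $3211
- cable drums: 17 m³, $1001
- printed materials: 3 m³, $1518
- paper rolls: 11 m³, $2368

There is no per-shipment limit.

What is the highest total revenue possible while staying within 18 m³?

The ratio ordering already packs tightly: 6×printed materials, 18 m³, 9108.
No other feasible combination exceeds 9108.

9108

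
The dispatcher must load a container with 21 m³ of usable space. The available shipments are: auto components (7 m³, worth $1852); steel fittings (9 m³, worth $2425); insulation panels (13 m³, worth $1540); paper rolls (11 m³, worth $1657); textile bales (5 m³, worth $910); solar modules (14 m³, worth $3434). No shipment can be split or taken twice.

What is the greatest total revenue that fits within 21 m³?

Taking the top-ratio shipments first gives auto components + steel fittings + textile bales for 5187 (21 m³).
Replace steel fittings and textile bales with solar modules: the trade gains 99 net, giving 5286 at 21 m³.
Every other selection either busts 21 m³ or fails to beat 5286.

5286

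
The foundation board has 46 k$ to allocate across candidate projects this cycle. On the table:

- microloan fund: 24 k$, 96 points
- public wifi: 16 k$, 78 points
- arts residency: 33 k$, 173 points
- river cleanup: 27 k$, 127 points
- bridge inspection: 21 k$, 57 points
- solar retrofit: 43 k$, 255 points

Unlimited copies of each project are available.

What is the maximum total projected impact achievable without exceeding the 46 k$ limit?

255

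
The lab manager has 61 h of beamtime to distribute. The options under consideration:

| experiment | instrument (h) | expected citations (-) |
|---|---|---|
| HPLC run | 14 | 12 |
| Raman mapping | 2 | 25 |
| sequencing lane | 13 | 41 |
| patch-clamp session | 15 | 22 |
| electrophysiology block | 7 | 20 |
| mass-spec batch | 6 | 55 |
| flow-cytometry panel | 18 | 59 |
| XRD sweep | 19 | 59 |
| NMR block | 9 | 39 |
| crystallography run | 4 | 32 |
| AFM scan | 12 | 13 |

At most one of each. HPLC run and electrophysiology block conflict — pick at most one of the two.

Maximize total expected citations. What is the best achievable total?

271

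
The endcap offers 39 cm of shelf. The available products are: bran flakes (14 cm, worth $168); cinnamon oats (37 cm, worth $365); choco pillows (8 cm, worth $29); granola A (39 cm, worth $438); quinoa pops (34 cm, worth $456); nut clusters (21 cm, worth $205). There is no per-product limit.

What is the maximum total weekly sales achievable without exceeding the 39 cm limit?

By weekly sales per cm: quinoa pops 13.41, bran flakes 12.00, granola A 11.23, cinnamon oats 9.86 lead.
Quinoa pops uses 34 of the 39 cm and totals 456.

456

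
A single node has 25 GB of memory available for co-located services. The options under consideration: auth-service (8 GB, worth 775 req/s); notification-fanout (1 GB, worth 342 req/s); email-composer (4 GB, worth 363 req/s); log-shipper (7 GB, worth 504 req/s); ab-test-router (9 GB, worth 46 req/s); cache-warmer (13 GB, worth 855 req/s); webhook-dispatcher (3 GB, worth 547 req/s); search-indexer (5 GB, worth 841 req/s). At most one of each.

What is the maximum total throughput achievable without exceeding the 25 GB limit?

Filling by ratio: auth-service + notification-fanout + email-composer + webhook-dispatcher + search-indexer for 2868, with 4 GB left unused.
Replace email-composer with log-shipper: the trade gains 141 net, giving 3009 at 24 GB.
Next best is auth-service + notification-fanout + email-composer + webhook-dispatcher + search-indexer at 2868 (21 GB) — short by 141.

3009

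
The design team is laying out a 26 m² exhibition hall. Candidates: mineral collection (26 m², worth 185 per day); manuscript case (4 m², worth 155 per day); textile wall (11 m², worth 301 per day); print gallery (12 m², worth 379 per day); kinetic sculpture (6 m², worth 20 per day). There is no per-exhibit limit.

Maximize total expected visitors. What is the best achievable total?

930

By expected visitors per m²: manuscript case 38.75, print gallery 31.58, textile wall 27.36, mineral collection 7.12 lead.
Taking 6×manuscript case: 24 m² used, 930 in expected visitors.
Every other selection either busts 26 m² or fails to beat 930.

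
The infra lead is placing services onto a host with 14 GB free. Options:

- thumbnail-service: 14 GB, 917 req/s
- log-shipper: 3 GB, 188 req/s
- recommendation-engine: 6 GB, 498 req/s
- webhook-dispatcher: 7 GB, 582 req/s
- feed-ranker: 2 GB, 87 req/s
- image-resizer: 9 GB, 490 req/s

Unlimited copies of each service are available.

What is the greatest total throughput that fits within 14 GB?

Taking 2×webhook-dispatcher: 14 GB used, 1164 in throughput.

1164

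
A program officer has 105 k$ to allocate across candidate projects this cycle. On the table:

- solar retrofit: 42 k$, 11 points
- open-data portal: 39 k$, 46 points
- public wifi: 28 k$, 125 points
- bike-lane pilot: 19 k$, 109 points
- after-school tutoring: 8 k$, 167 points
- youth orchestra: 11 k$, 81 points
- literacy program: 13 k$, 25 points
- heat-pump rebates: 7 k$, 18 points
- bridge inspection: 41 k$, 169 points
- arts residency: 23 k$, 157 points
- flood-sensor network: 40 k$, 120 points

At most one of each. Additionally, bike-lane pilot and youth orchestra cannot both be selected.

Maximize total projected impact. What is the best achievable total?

By projected impact per k$: after-school tutoring 20.88, youth orchestra 7.36, arts residency 6.83 lead.
Taking bike-lane pilot + after-school tutoring + literacy program + bridge inspection + arts residency: 104 k$ used, 627 in projected impact.

627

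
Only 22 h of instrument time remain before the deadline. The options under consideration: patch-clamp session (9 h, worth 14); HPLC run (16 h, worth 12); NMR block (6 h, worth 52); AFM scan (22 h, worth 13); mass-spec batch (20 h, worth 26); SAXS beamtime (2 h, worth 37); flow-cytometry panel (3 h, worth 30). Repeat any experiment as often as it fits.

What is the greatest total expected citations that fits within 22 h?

Ranking by ratio (expected citations/h): SAXS beamtime 18.50, flow-cytometry panel 10.00, NMR block 8.67.
Taking 11×SAXS beamtime: 22 h used, 407 in expected citations.
Every other selection either busts 22 h or fails to beat 407.

407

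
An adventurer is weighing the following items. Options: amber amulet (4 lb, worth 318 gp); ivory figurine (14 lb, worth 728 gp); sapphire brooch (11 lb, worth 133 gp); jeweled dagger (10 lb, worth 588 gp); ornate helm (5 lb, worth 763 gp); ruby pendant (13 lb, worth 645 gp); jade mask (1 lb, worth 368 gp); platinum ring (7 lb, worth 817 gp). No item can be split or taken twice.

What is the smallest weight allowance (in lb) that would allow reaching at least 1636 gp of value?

Look for the lowest-weight combination reaching 1636.
ornate helm + jade mask + platinum ring reaches 1948 using 13 lb.
No combination under 13 lb hits 1636.

13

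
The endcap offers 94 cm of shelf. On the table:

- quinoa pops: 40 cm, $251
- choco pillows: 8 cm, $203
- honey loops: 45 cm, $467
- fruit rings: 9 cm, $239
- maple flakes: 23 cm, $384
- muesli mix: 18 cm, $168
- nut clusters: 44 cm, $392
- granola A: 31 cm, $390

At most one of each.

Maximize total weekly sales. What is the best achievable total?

1384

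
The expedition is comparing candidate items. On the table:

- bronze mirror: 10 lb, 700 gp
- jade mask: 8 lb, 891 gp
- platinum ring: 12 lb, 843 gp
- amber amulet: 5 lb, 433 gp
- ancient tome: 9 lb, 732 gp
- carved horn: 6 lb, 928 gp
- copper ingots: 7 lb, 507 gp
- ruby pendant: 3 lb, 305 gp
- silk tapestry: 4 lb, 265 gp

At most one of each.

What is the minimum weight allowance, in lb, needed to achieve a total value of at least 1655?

14

Look for the lowest-weight combination reaching 1655.
jade mask + carved horn: 1819 value at 14 lb.
Below 14 lb the best achievable stays under 1655.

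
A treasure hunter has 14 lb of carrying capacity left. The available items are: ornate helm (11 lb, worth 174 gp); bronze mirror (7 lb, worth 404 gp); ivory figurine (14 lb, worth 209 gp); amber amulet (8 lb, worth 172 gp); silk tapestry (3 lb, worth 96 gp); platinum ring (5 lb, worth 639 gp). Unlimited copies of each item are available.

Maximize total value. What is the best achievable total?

1374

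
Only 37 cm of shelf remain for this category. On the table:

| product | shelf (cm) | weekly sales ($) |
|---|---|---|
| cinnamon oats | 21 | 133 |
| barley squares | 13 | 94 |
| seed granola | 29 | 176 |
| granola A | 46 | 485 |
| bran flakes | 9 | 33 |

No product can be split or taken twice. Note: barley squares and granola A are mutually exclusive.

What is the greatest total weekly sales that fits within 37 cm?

227

Density check — granola A 10.54, barley squares 7.23, cinnamon oats 6.33 are the best per cm.
The ratio ordering already packs tightly: cinnamon oats + barley squares, 34 cm, 227.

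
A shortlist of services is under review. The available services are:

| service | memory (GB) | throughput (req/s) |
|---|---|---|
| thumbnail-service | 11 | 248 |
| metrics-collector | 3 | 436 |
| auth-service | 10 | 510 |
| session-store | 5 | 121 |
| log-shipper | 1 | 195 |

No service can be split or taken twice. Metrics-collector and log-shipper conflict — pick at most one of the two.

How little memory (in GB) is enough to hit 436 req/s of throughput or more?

Minimise GB subject to total throughput ≥ 436.
metrics-collector reaches 436 using 3 GB.
Below 3 GB the best achievable stays under 436.

3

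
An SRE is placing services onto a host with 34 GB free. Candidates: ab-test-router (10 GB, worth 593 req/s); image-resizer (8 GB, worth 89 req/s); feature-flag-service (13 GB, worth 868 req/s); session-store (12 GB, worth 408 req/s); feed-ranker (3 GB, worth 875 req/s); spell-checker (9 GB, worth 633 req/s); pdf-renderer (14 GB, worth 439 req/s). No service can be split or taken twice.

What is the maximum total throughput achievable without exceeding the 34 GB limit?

2509

A density-first pass picks image-resizer + feature-flag-service + feed-ranker + spell-checker — 2465 at 33 GB.
Replace image-resizer and feature-flag-service with ab-test-router + session-store: the trade gains 44 net, giving 2509 at 34 GB.
No other feasible combination exceeds 2509.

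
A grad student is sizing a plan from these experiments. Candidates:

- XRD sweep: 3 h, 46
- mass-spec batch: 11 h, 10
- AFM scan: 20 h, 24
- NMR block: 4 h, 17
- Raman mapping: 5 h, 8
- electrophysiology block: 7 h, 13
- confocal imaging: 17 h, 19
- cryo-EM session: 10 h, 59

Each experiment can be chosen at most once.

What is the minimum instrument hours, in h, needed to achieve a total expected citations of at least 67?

Look for the lowest-instrument combination reaching 67.
XRD sweep + NMR block + Raman mapping: 71 expected citations at 12 h.
Below 12 h the best achievable stays under 67.

12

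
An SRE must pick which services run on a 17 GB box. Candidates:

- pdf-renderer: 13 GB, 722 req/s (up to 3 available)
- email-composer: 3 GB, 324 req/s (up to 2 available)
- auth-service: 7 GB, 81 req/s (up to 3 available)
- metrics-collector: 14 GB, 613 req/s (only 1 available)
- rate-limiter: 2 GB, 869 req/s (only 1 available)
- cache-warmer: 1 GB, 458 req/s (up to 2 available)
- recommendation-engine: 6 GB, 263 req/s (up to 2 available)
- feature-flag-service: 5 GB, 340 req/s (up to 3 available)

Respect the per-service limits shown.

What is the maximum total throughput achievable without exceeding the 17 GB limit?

Ranking by ratio (throughput/GB): cache-warmer 458.00, rate-limiter 434.50, email-composer 108.00, feature-flag-service 68.00.
Greedy by ratio would take 2×email-composer + rate-limiter + 2×cache-warmer + feature-flag-service: 15 GB used, total 2773.
Dropping email-composer frees 3 GB; slotting in feature-flag-service (5 GB) lifts the total to 2789 at 17 GB.
That's the maximum — no swap from here does better than 2789.

2789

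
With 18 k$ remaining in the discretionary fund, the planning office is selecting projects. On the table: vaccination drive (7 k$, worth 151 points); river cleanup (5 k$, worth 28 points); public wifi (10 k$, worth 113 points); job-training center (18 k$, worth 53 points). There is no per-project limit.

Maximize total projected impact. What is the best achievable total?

302

By projected impact per k$: vaccination drive 21.57, public wifi 11.30, river cleanup 5.60 lead.
The ratio ordering already packs tightly: 2×vaccination drive, 14 k$, 302.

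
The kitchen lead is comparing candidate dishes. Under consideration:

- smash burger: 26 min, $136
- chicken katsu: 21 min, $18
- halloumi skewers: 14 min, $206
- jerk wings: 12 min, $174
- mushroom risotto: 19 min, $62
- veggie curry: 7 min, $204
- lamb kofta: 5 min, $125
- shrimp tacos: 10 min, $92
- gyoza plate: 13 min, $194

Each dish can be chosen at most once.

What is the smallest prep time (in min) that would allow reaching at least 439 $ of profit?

Look for the lowest-prep combination reaching 439.
Taking jerk wings + veggie curry + lamb kofta gives 503 (≥ 439) for 24 min.
Below 24 min the best achievable stays under 439.

24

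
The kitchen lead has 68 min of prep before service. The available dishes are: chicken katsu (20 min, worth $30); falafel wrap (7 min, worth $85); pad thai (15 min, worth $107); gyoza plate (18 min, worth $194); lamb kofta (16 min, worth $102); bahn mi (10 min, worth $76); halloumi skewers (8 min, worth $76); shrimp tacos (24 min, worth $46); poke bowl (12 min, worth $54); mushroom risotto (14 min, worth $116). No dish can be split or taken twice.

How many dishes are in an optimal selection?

5

Best achievable profit is 578.
For example falafel wrap + pad thai + gyoza plate + bahn mi + mushroom risotto achieves it, using 64 min.
All optima have 5 dishes.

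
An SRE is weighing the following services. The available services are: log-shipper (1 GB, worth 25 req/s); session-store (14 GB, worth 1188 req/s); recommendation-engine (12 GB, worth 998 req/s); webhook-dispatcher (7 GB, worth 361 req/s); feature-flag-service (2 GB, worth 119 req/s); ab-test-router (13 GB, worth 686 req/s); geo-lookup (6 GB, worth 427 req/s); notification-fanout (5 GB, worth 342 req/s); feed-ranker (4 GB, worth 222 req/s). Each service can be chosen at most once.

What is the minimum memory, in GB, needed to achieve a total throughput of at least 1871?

25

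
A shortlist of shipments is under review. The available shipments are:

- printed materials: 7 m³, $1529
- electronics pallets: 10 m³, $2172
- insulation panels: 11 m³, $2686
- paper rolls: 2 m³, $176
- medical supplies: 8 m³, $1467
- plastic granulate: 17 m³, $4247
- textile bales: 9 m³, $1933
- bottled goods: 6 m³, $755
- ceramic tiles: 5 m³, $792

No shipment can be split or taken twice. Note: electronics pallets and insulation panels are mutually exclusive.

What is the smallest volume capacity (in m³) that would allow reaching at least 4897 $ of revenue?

Need the lightest bundle worth ≥ 4897.
plastic granulate + ceramic tiles: 5039 revenue at 22 m³.
Any bundle with less than 22 m³ falls short of 4897.

22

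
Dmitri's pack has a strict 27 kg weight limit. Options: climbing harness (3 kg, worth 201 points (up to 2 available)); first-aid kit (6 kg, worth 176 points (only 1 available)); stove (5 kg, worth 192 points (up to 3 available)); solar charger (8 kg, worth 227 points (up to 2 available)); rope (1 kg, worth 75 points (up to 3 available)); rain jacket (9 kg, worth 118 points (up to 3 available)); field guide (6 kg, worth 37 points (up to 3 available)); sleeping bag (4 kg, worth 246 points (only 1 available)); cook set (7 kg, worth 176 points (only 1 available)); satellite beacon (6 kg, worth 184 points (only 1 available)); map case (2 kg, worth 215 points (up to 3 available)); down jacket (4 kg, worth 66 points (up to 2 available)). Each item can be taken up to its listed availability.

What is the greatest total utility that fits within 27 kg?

1752

A density-first pass picks 2×climbing harness + stove + 3×rope + sleeping bag + 3×map case — 1710 at 24 kg.
Dropping 2×rope frees 2 kg; slotting in stove (5 kg) lifts the total to 1752 at 27 kg.
No other feasible combination exceeds 1752.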